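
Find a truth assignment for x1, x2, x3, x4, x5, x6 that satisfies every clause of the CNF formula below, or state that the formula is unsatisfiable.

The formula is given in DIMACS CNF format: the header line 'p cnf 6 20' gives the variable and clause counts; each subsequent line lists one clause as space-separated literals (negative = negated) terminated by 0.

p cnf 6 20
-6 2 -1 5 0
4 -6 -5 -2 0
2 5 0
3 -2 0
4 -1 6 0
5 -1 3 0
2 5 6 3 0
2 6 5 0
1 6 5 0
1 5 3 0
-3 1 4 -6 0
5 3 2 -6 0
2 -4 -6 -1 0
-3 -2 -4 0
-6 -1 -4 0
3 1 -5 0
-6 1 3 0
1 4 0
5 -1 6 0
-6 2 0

x1=False, x2=False, x3=True, x4=True, x5=True, x6=False

Branch on x2: set x2 = False.
Unit clause (x5) forces x5 = True.
Unit clause (¬x6) forces x6 = False.
Branch on x4: set x4 = True.
Branch on x3: set x3 = True.
Every clause is now satisfied; x1 is unconstrained.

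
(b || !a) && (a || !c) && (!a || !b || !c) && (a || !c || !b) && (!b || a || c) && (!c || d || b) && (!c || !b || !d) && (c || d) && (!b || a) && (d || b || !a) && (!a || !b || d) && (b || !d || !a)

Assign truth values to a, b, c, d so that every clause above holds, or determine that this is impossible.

a=true; b=true; c=false; d=true

Try b = true.
The clause (a) is unit, so a = true.
The clause (!c) is unit, so c = false.
The clause (d) is unit, so d = true.
Every clause now holds.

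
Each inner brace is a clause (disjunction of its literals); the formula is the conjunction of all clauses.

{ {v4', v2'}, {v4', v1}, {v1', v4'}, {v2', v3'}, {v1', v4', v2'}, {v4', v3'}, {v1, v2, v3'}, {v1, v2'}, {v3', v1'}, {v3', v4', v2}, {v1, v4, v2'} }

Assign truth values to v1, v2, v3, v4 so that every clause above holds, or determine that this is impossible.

v1 ↦ 1, v2 ↦ 0, v3 ↦ 0, v4 ↦ 0

Try v4 = 0.
Try v2 = 0.
Try v1 = 1.
Unit clause (v3') forces v3 = 0.
Every clause now holds.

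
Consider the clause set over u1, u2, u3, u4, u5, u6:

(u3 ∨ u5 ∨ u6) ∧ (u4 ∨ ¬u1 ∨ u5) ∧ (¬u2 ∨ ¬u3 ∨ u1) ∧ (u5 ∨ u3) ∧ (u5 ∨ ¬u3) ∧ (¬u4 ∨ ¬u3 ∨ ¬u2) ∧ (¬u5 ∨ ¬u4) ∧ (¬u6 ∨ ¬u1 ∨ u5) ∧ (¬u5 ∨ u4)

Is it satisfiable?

Try u5 = True.
The clause (¬u4) is unit, so u4 = False.
Now (u4) is unsatisfied and unit — conflict.
So u5 must be the other value — set u5 = False.
The clause (u3) is unit, so u3 = True.
Now (¬u3) is unsatisfied and unit — conflict.
Neither u5 = True nor u5 = False works.
No assignment satisfies every clause.

Unsatisfiable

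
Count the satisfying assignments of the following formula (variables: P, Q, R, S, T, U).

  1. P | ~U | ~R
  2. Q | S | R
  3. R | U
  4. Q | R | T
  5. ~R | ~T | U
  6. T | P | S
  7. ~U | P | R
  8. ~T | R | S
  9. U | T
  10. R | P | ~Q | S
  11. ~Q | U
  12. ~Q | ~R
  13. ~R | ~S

6

There are 2^6 = 64 truth assignments over (P, Q, R, S, T, U).
Split on R. With R = 1, the clauses containing R are satisfied and ~R drops from the rest; 2 of the 2^5 = 32 assignments to the other variables satisfy what remains.
With R = 0, by the same count on the reduced clause set, 4 assignments work.
(One model: P=T, Q=F, R=F, S=T, T=T, U=T.)
Total: 2 + 4 = 6.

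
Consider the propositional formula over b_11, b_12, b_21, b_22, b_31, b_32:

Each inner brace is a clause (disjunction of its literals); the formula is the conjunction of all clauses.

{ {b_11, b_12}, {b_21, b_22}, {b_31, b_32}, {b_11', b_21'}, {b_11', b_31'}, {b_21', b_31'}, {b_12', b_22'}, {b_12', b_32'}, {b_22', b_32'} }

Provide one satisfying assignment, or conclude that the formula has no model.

UNSATISFIABLE

Try b_11 = 1.
(b_21') alone gives b_21 = 0.
(b_22) alone gives b_22 = 1.
(b_31') alone gives b_31 = 0.
(b_32) alone gives b_32 = 1.
That conflicts with the unit clause (b_32').
Undo b_11 and try b_11 = 0.
(b_12) alone gives b_12 = 1.
(b_22') alone gives b_22 = 0.
(b_21) alone gives b_21 = 1.
(b_31') alone gives b_31 = 0.
(b_32) alone gives b_32 = 1.
That conflicts with the unit clause (b_32').
Either choice for b_11 ends in contradiction.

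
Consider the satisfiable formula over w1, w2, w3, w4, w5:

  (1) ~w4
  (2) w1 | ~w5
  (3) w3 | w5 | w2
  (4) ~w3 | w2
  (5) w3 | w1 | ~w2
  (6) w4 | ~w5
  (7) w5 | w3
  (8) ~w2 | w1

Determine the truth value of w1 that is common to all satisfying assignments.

True

Suppose w1 = 0.
The clause (~w4) is unit, so w4 = 0.
The clause (~w5) is unit, so w5 = 0.
The clause (w3) is unit, so w3 = 1.
The clause (w2) is unit, so w2 = 1.
That conflicts with the unit clause (~w2).
So every satisfying assignment has w1 = True.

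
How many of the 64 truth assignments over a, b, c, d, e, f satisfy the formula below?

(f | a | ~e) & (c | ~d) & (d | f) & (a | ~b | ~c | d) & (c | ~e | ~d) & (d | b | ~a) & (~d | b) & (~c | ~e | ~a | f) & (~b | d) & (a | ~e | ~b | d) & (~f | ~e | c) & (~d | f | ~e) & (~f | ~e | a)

7

There are 2^6 = 64 truth assignments over (a, b, c, d, e, f).
Split on d. With d = 1, the clauses containing d are satisfied and ~d drops from the rest; 5 of the 2^5 = 32 assignments to the other variables satisfy what remains.
With d = 0, by the same count on the reduced clause set, 2 assignments work.
(One model: a=F, b=F, c=F, d=F, e=F, f=T.)
Total: 5 + 2 = 7.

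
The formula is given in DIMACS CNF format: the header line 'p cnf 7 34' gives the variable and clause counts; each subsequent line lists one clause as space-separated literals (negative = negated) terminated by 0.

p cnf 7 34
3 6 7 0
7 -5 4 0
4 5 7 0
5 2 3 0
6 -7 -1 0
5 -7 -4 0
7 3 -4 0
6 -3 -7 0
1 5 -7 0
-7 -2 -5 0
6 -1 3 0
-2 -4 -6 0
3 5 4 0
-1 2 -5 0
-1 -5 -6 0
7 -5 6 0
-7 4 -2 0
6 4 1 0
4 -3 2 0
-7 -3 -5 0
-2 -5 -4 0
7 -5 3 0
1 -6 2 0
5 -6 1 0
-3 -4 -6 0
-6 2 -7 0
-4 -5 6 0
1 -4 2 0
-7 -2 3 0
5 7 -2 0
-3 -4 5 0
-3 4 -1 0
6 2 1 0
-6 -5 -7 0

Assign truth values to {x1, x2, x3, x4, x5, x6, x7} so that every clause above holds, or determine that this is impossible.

Case x3 = True:
Case x6 = True:
From the singleton clause (¬x4), x4 = False.
From the singleton clause (x2), x2 = True.
From the singleton clause (¬x7), x7 = False.
From the singleton clause (¬x5), x5 = False.
Now (x5) is unsatisfied and unit — conflict.
Undo x6 and try x6 = False.
From the singleton clause (¬x7), x7 = False.
From the singleton clause (¬x5), x5 = False.
From the singleton clause (x4), x4 = True.
Now (¬x4) is unsatisfied and unit — conflict.
Neither x6 = True nor x6 = False works.
Undo x3 and try x3 = False.
Case x6 = True:
Case x5 = True:
From the singleton clause (¬x1), x1 = False.
From the singleton clause (x7), x7 = True.
Now (¬x7) is unsatisfied and unit — conflict.
Undo x5 and try x5 = False.
From the singleton clause (x2), x2 = True.
From the singleton clause (¬x4), x4 = False.
Now (x4) is unsatisfied and unit — conflict.
Neither x5 = True nor x5 = False works.
Undo x6 and try x6 = False.
From the singleton clause (x7), x7 = True.
From the singleton clause (¬x1), x1 = False.
From the singleton clause (x5), x5 = True.
From the singleton clause (¬x2), x2 = False.
Now (x2) is unsatisfied and unit — conflict.
Neither x6 = True nor x6 = False works.
Neither x3 = True nor x3 = False works.

UNSATISFIABLE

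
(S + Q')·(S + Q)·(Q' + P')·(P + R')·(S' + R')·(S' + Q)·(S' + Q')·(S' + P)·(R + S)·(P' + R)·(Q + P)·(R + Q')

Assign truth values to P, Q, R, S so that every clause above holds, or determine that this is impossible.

UNSATISFIABLE

Try S = 1.
Unit clause (R') forces R = 0.
Unit clause (Q) forces Q = 1.
Now (Q') is unsatisfied and unit — conflict.
So S must be the other value — set S = 0.
Unit clause (Q') forces Q = 0.
Now (Q) is unsatisfied and unit — conflict.
Neither S = 1 nor S = 0 works.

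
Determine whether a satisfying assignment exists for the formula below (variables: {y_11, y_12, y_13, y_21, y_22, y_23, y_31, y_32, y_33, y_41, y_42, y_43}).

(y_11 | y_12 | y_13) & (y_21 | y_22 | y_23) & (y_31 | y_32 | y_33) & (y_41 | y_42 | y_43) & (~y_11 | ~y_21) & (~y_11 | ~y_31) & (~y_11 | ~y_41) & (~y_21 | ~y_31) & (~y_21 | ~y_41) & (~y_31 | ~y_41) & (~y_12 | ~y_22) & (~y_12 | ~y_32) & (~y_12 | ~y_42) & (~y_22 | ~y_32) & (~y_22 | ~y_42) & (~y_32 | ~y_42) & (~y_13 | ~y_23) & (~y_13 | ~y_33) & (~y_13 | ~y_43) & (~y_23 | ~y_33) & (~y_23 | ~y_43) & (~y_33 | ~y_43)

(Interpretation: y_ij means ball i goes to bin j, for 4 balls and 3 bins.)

Case y_11 = 0:
Case y_12 = 1:
From the singleton clause (~y_22), y_22 = 0.
From the singleton clause (~y_32), y_32 = 0.
From the singleton clause (~y_42), y_42 = 0.
Case y_21 = 1:
From the singleton clause (~y_31), y_31 = 0.
From the singleton clause (y_33), y_33 = 1.
From the singleton clause (~y_41), y_41 = 0.
From the singleton clause (y_43), y_43 = 1.
That conflicts with the unit clause (~y_43).
So y_21 must be the other value — set y_21 = 0.
From the singleton clause (y_23), y_23 = 1.
From the singleton clause (~y_13), y_13 = 0.
From the singleton clause (~y_33), y_33 = 0.
From the singleton clause (y_31), y_31 = 1.
From the singleton clause (~y_41), y_41 = 0.
From the singleton clause (y_43), y_43 = 1.
That conflicts with the unit clause (~y_43).
Either choice for y_21 ends in contradiction.
So y_12 must be the other value — set y_12 = 0.
From the singleton clause (y_13), y_13 = 1.
From the singleton clause (~y_23), y_23 = 0.
From the singleton clause (~y_33), y_33 = 0.
From the singleton clause (~y_43), y_43 = 0.
Case y_21 = 1:
From the singleton clause (~y_31), y_31 = 0.
From the singleton clause (y_32), y_32 = 1.
From the singleton clause (~y_41), y_41 = 0.
From the singleton clause (y_42), y_42 = 1.
That conflicts with the unit clause (~y_42).
So y_21 must be the other value — set y_21 = 0.
From the singleton clause (y_22), y_22 = 1.
From the singleton clause (~y_32), y_32 = 0.
From the singleton clause (y_31), y_31 = 1.
From the singleton clause (~y_41), y_41 = 0.
From the singleton clause (y_42), y_42 = 1.
That conflicts with the unit clause (~y_42).
Either choice for y_21 ends in contradiction.
Either choice for y_12 ends in contradiction.
So y_11 must be the other value — set y_11 = 1.
From the singleton clause (~y_21), y_21 = 0.
From the singleton clause (~y_31), y_31 = 0.
From the singleton clause (~y_41), y_41 = 0.
Case y_22 = 1:
From the singleton clause (~y_12), y_12 = 0.
From the singleton clause (~y_32), y_32 = 0.
From the singleton clause (y_33), y_33 = 1.
From the singleton clause (~y_42), y_42 = 0.
From the singleton clause (y_43), y_43 = 1.
That conflicts with the unit clause (~y_43).
So y_22 must be the other value — set y_22 = 0.
From the singleton clause (y_23), y_23 = 1.
From the singleton clause (~y_13), y_13 = 0.
From the singleton clause (~y_33), y_33 = 0.
From the singleton clause (y_32), y_32 = 1.
From the singleton clause (~y_12), y_12 = 0.
From the singleton clause (~y_42), y_42 = 0.
From the singleton clause (y_43), y_43 = 1.
That conflicts with the unit clause (~y_43).
Either choice for y_22 ends in contradiction.
Either choice for y_11 ends in contradiction.
No assignment satisfies every clause.

Unsatisfiable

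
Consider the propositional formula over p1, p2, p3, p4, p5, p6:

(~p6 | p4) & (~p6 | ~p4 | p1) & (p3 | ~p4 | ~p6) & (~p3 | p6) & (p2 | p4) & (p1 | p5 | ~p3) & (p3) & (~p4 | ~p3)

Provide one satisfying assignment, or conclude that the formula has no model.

UNSATISFIABLE

(p3) alone gives p3 = 1.
(p6) alone gives p6 = 1.
(p4) alone gives p4 = 1.
That conflicts with the unit clause (~p4).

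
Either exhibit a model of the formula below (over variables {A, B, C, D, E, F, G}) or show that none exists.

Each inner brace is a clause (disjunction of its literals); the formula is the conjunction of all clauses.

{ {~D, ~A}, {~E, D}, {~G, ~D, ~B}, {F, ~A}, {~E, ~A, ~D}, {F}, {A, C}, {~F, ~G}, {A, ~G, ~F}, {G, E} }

(F) alone gives F = 1.
(~G) alone gives G = 0.
(E) alone gives E = 1.
(D) alone gives D = 1.
(~A) alone gives A = 0.
(C) alone gives C = 1.
Every clause is now satisfied; B is unconstrained.

A: 0; B: 0; C: 1; D: 1; E: 1; F: 1; G: 0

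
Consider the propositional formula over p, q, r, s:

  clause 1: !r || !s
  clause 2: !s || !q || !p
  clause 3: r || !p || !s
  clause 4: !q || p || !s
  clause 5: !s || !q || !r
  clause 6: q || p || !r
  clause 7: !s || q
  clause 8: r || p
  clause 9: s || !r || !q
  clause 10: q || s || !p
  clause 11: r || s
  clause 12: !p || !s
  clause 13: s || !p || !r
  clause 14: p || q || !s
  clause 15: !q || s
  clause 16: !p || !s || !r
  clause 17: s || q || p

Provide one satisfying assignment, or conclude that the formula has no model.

Branch on r: set r = false.
The clause (p) is unit, so p = true.
The clause (!s) is unit, so s = false.
That conflicts with the unit clause (s).
Undo r and try r = true.
The clause (!s) is unit, so s = false.
The clause (!q) is unit, so q = false.
The clause (p) is unit, so p = true.
That conflicts with the unit clause (!p).
Either choice for r ends in contradiction.

UNSATISFIABLE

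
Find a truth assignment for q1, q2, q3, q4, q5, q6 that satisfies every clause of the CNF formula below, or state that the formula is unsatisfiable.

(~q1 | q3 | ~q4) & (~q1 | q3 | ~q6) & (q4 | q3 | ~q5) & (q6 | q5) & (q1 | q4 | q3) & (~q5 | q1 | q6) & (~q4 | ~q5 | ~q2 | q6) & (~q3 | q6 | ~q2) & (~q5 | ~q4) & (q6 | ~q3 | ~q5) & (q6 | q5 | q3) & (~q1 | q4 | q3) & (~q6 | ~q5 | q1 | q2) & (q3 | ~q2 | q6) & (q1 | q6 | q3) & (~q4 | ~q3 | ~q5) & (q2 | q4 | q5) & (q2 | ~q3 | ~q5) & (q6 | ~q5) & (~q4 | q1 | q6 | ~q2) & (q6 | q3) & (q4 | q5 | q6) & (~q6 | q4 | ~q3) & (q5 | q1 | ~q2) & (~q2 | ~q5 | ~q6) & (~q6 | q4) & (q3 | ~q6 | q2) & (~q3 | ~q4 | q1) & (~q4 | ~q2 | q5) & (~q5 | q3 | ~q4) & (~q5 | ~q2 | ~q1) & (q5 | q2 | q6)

Try q6 = 1.
(q4) alone gives q4 = 1.
(~q5) alone gives q5 = 0.
(~q2) alone gives q2 = 0.
(q3) alone gives q3 = 1.
(q1) alone gives q1 = 1.
This assignment satisfies each clause.

q1: 1,  q2: 0,  q3: 1,  q4: 1,  q5: 0,  q6: 1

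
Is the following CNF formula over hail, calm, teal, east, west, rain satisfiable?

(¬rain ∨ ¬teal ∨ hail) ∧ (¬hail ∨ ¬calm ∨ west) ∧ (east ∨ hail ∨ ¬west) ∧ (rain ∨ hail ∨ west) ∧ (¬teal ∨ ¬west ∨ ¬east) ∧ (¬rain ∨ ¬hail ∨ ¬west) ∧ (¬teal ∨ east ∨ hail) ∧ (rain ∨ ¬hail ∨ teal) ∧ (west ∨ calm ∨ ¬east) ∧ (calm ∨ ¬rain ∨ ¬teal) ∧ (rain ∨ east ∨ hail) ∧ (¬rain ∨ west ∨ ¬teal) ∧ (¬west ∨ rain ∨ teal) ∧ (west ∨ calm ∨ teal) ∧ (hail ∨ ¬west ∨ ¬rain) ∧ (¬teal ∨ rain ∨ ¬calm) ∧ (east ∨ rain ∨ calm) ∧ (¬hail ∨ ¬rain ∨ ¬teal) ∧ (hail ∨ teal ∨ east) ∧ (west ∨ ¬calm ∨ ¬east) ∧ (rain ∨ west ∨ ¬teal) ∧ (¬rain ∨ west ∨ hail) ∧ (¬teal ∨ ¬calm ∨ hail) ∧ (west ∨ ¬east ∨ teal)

Unsatisfiable

Branch on rain: set rain = False.
Branch on hail: set hail = True.
From the singleton clause (teal), teal = True.
From the singleton clause (¬calm), calm = False.
From the singleton clause (east), east = True.
From the singleton clause (¬west), west = False.
That conflicts with the unit clause (west).
So hail must be the other value — set hail = False.
From the singleton clause (west), west = True.
From the singleton clause (east), east = True.
From the singleton clause (¬teal), teal = False.
That conflicts with the unit clause (teal).
Both values of hail lead to a conflict.
So rain must be the other value — set rain = True.
Branch on teal: set teal = False.
Branch on hail: set hail = False.
From the singleton clause (¬west), west = False.
That conflicts with the unit clause (west).
So hail must be the other value — set hail = True.
From the singleton clause (¬west), west = False.
From the singleton clause (¬calm), calm = False.
That conflicts with the unit clause (calm).
Both values of hail lead to a conflict.
So teal must be the other value — set teal = True.
From the singleton clause (hail), hail = True.
That conflicts with the unit clause (¬hail).
Both values of teal lead to a conflict.
Both values of rain lead to a conflict.
No assignment satisfies every clause.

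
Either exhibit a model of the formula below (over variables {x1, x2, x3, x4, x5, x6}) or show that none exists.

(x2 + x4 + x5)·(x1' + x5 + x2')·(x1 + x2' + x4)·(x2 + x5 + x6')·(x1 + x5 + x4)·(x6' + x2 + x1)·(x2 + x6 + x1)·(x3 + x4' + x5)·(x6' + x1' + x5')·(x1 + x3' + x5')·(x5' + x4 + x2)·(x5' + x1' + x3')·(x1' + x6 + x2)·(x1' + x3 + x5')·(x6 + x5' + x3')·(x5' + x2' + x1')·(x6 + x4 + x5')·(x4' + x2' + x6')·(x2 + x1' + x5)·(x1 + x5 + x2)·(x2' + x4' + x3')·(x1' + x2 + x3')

x1=0; x2=1; x3=0; x4=1; x5=1; x6=0

Branch on x2: set x2 = 1.
Branch on x1: set x1 = 0.
Unit clause (x4) forces x4 = 1.
Unit clause (x6') forces x6 = 0.
Unit clause (x3') forces x3 = 0.
Unit clause (x5) forces x5 = 1.
Every clause now holds.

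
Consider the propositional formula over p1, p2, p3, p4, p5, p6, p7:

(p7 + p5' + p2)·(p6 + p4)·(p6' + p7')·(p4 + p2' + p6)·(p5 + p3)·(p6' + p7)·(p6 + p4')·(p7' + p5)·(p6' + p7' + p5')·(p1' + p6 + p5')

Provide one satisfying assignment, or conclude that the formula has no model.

UNSATISFIABLE

Case p6 = 1:
(p7') alone gives p7 = 0.
That conflicts with the unit clause (p7).
Undo p6 and try p6 = 0.
(p4) alone gives p4 = 1.
That conflicts with the unit clause (p4').
Either choice for p6 ends in contradiction.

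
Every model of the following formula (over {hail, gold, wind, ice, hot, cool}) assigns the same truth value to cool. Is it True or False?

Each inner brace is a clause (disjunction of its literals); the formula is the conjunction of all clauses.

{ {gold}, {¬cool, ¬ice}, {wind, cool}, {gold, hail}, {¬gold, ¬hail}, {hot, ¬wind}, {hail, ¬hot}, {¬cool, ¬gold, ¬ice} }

Suppose cool = False.
From the singleton clause (gold), gold = True.
From the singleton clause (wind), wind = True.
From the singleton clause (¬hail), hail = False.
From the singleton clause (hot), hot = True.
Now (¬hot) is unsatisfied and unit — conflict.
So every satisfying assignment has cool = True.

True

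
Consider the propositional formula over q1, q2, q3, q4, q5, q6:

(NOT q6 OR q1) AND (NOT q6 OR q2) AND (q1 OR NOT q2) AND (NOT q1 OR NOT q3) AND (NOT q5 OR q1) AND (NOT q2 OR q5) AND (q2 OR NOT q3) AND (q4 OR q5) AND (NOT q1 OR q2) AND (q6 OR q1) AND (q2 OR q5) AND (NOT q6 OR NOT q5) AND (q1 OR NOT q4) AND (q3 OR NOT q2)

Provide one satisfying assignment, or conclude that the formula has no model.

Try q6 = false.
(q1) alone gives q1 = true.
(NOT q3) alone gives q3 = false.
(q2) alone gives q2 = true.
Now (NOT q2) is unsatisfied and unit — conflict.
That branch fails; take q6 = true instead.
(q1) alone gives q1 = true.
(q2) alone gives q2 = true.
(NOT q3) alone gives q3 = false.
Now (q3) is unsatisfied and unit — conflict.
Either choice for q6 ends in contradiction.

UNSATISFIABLE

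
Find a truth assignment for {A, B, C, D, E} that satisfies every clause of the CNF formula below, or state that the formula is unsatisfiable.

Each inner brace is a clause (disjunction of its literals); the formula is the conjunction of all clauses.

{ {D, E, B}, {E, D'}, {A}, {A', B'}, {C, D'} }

(A) alone gives A = 1.
(B') alone gives B = 0.
Case D = 0:
(E) alone gives E = 1.
All clauses hold; C can take either value.

A ↦ 1; B ↦ 0; C ↦ 1; D ↦ 0; E ↦ 1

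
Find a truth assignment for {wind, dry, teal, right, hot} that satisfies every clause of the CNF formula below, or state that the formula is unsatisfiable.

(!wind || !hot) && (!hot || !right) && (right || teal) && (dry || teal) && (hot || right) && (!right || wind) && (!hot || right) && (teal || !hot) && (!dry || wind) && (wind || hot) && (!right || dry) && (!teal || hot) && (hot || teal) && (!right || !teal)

Case wind = false:
The clause (!right) is unit, so right = false.
The clause (teal) is unit, so teal = true.
The clause (hot) is unit, so hot = true.
Now (!hot) is unsatisfied and unit — conflict.
Backtrack on wind: now try wind = true.
The clause (!hot) is unit, so hot = false.
The clause (right) is unit, so right = true.
The clause (dry) is unit, so dry = true.
The clause (!teal) is unit, so teal = false.
Now (teal) is unsatisfied and unit — conflict.
Neither wind = true nor wind = false works.

UNSATISFIABLE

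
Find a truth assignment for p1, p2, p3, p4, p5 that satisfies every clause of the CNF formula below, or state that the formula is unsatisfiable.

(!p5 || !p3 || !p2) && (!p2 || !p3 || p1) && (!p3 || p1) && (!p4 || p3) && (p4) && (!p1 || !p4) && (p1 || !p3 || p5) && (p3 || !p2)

UNSATISFIABLE

(p4) alone gives p4 = true.
(p3) alone gives p3 = true.
(p1) alone gives p1 = true.
But (!p1) is also a unit clause — contradiction.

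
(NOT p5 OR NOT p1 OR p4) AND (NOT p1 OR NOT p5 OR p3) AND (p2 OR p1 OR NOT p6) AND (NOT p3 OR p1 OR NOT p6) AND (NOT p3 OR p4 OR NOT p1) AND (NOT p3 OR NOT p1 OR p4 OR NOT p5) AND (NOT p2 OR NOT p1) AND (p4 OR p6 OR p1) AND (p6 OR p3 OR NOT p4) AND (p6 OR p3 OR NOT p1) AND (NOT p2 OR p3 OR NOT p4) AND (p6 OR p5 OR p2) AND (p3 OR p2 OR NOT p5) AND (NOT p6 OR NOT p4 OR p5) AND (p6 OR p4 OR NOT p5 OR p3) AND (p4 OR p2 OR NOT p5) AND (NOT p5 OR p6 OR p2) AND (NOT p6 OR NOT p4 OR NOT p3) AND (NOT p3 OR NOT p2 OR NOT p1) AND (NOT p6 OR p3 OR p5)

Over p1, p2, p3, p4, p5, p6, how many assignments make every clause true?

3

There are 2^6 = 64 truth assignments over (p1, p2, p3, p4, p5, p6).
Split on p1. With p1 = true, the clauses containing p1 are satisfied and NOT p1 drops from the rest; 0 of the 2^5 = 32 assignments to the other variables satisfy what remains.
With p1 = false, by the same count on the reduced clause set, 3 assignments work.
(One model: p1=F, p2=T, p3=F, p4=F, p5=T, p6=T.)
Total: 0 + 3 = 3.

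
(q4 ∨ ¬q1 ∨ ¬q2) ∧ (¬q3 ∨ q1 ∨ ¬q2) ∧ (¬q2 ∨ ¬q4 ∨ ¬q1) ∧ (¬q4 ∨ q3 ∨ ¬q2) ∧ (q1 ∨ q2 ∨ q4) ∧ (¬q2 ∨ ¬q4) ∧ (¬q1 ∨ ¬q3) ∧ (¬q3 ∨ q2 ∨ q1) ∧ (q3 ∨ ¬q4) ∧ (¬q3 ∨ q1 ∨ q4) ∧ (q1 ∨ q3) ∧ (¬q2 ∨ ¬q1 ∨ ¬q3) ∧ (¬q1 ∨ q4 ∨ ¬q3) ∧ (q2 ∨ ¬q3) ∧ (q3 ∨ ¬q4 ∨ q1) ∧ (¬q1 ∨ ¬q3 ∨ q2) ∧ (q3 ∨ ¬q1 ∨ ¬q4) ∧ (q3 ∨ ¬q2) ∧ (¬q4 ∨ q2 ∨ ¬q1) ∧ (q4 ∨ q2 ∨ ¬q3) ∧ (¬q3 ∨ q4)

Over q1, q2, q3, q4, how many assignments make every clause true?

There are 2^4 = 16 truth assignments over (q1, q2, q3, q4).
Split on q2. With q2 = True, the clauses containing q2 are satisfied and ¬q2 drops from the rest; 0 of the 2^3 = 8 assignments to the other variables satisfy what remains.
With q2 = False, by the same count on the reduced clause set, 1 assignment works.
Total: 0 + 1 = 1.

1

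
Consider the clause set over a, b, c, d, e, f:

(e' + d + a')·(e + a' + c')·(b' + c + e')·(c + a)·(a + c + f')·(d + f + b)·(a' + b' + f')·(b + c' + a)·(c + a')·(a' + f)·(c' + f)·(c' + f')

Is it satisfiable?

Suppose c = 1.
From the singleton clause (f), f = 1.
That conflicts with the unit clause (f').
Backtrack on c: now try c = 0.
From the singleton clause (a), a = 1.
That conflicts with the unit clause (a').
Both values of c lead to a conflict.
No assignment satisfies every clause.

No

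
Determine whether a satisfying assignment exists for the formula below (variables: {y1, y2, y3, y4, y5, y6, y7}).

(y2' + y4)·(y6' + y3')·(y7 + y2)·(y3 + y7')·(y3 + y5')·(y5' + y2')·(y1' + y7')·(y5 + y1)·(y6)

Unit clause (y6) forces y6 = 1.
Unit clause (y3') forces y3 = 0.
Unit clause (y7') forces y7 = 0.
Unit clause (y2) forces y2 = 1.
Unit clause (y4) forces y4 = 1.
Unit clause (y5') forces y5 = 0.
Unit clause (y1) forces y1 = 1.
All clauses are satisfied.
A satisfying assignment: y1=1,  y2=1,  y3=0,  y4=1,  y5=0,  y6=1,  y7=0.

Yes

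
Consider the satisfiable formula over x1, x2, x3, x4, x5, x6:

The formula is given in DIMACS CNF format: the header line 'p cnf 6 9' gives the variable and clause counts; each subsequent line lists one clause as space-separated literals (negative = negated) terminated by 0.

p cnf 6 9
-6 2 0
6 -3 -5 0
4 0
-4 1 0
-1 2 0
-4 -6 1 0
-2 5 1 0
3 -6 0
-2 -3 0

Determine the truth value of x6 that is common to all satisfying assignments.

False

Suppose x6 = True.
Unit clause (x2) forces x2 = True.
Unit clause (x4) forces x4 = True.
Unit clause (x1) forces x1 = True.
Unit clause (x3) forces x3 = True.
But (¬x3) is also a unit clause — contradiction.
So every satisfying assignment has x6 = False.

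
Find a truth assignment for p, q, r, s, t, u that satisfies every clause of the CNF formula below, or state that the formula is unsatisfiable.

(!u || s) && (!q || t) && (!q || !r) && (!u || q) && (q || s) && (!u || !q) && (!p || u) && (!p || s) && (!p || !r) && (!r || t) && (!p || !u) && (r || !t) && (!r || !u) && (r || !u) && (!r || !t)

p: false; q: false; r: false; s: true; t: false; u: false

Suppose u = false.
(!p) alone gives p = false.
Suppose q = false.
(s) alone gives s = true.
Suppose r = false.
(!t) alone gives t = false.
Every clause now holds.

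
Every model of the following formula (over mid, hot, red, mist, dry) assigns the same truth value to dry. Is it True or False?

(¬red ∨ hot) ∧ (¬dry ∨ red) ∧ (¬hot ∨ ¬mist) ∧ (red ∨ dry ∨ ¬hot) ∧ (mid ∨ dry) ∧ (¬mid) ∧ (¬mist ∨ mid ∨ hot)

Suppose dry = False.
The clause (mid) is unit, so mid = True.
But (¬mid) is also a unit clause — contradiction.
So every satisfying assignment has dry = True.

True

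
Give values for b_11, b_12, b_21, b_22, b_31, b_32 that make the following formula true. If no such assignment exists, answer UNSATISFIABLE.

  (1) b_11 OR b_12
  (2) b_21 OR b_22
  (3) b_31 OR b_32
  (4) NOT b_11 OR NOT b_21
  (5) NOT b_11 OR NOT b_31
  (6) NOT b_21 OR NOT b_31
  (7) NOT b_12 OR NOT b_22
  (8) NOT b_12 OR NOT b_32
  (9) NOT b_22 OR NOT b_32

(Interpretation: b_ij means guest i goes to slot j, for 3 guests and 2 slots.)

Case b_11 = true:
The clause (NOT b_21) is unit, so b_21 = false.
The clause (b_22) is unit, so b_22 = true.
The clause (NOT b_31) is unit, so b_31 = false.
The clause (b_32) is unit, so b_32 = true.
Now (NOT b_32) is unsatisfied and unit — conflict.
So b_11 must be the other value — set b_11 = false.
The clause (b_12) is unit, so b_12 = true.
The clause (NOT b_22) is unit, so b_22 = false.
The clause (b_21) is unit, so b_21 = true.
The clause (NOT b_31) is unit, so b_31 = false.
The clause (b_32) is unit, so b_32 = true.
Now (NOT b_32) is unsatisfied and unit — conflict.
Either choice for b_11 ends in contradiction.

UNSATISFIABLE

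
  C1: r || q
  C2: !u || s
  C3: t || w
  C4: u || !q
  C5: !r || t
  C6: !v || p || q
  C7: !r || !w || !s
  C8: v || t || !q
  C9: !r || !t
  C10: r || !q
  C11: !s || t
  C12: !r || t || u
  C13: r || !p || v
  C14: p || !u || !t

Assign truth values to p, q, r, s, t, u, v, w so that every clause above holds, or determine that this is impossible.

UNSATISFIABLE

Suppose r = true.
(t) alone gives t = true.
That conflicts with the unit clause (!t).
Backtrack on r: now try r = false.
(q) alone gives q = true.
That conflicts with the unit clause (!q).
Neither r = true nor r = false works.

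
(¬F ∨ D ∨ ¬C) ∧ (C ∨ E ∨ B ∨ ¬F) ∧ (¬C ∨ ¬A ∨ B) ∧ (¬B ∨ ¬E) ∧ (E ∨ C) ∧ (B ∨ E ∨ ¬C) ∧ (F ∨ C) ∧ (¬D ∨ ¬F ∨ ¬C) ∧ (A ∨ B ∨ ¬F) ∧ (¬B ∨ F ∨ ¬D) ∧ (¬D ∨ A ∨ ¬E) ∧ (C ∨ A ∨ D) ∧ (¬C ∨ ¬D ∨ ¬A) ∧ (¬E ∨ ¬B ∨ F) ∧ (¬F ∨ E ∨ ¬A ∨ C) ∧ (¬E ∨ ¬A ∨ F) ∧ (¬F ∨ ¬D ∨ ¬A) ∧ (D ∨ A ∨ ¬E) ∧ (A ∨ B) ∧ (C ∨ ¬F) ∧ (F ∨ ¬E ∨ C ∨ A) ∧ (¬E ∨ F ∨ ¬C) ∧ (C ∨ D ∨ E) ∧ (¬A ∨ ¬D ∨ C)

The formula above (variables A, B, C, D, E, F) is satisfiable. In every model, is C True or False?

Suppose C = False.
The clause (E) is unit, so E = True.
The clause (¬B) is unit, so B = False.
The clause (F) is unit, so F = True.
But (¬F) is also a unit clause — contradiction.
So every satisfying assignment has C = True.

True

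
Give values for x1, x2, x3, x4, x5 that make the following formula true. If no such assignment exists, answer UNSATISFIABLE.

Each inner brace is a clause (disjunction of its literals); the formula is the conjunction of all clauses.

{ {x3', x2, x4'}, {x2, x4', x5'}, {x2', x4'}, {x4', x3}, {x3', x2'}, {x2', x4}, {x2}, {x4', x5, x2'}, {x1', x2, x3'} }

(x2) alone gives x2 = 1.
(x4') alone gives x4 = 0.
But (x4) is also a unit clause — contradiction.

UNSATISFIABLE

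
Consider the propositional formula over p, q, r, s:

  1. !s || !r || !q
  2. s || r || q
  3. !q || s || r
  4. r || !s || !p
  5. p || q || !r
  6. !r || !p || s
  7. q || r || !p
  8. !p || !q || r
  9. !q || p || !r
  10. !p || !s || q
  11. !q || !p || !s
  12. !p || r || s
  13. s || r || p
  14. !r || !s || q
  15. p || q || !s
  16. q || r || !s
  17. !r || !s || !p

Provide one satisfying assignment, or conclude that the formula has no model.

p=false; q=true; r=false; s=true

Branch on s: set s = true.
Branch on r: set r = false.
The clause (!p) is unit, so p = false.
The clause (q) is unit, so q = true.
All clauses are satisfied.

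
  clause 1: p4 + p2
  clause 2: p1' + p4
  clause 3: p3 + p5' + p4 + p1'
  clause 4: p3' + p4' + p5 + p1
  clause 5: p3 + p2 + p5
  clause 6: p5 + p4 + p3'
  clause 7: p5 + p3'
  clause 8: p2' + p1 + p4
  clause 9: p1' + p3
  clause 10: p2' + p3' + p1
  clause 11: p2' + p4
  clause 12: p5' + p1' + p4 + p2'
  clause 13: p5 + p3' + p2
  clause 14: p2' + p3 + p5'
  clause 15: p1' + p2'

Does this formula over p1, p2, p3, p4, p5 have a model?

Satisfiable

Suppose p4 = 1.
Suppose p5 = 1.
Suppose p1 = 0.
Suppose p2 = 0.
No clause remains; p3 is free.
A satisfying assignment: p1 ↦ 0,  p2 ↦ 0,  p3 ↦ 1,  p4 ↦ 1,  p5 ↦ 1.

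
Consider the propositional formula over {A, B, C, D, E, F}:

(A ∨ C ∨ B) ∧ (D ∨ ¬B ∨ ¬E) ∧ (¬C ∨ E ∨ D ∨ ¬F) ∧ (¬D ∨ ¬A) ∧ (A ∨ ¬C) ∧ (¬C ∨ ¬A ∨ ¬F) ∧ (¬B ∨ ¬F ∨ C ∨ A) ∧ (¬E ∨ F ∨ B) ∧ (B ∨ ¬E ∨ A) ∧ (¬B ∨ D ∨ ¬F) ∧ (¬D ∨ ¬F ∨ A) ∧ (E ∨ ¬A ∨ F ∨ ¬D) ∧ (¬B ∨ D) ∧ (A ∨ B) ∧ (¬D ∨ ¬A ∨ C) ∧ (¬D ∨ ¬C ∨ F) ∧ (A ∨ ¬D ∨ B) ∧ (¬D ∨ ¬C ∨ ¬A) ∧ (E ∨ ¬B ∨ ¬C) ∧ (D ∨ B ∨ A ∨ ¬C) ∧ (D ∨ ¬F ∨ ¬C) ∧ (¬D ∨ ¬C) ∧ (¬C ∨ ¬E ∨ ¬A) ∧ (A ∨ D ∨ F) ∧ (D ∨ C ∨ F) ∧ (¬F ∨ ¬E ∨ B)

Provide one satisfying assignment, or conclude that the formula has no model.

Try D = True.
The clause (¬A) is unit, so A = False.
The clause (¬C) is unit, so C = False.
The clause (B) is unit, so B = True.
The clause (¬F) is unit, so F = False.
No clause remains; E is free.

A: False,  B: True,  C: False,  D: True,  E: True,  F: False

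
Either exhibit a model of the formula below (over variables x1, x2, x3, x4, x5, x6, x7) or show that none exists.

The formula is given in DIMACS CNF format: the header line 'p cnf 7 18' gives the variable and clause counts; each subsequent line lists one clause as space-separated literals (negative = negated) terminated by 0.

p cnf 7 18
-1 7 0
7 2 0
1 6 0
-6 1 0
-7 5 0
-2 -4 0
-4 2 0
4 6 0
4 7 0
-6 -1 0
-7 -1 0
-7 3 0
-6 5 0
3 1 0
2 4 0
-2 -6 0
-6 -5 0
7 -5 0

UNSATISFIABLE

Branch on x1: set x1 = False.
The clause (x6) is unit, so x6 = True.
But (¬x6) is also a unit clause — contradiction.
Undo x1 and try x1 = True.
The clause (x7) is unit, so x7 = True.
But (¬x7) is also a unit clause — contradiction.
Both values of x1 lead to a conflict.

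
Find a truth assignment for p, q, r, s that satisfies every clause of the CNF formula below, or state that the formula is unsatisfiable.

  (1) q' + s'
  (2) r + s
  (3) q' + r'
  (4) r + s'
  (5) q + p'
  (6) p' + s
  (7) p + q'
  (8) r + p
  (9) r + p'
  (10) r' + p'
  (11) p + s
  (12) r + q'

Case q = 0:
Unit clause (p') forces p = 0.
Unit clause (r) forces r = 1.
Unit clause (s) forces s = 1.
Every clause now holds.

p ↦ 0, q ↦ 0, r ↦ 1, s ↦ 1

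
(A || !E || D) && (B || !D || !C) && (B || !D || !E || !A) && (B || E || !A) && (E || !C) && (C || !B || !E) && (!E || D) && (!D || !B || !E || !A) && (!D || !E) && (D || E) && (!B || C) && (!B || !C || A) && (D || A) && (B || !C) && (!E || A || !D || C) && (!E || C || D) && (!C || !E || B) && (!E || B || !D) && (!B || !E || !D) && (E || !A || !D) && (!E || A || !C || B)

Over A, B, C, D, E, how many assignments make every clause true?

There are 2^5 = 32 truth assignments over (A, B, C, D, E).
Split on D. With D = true, the clauses containing D are satisfied and !D drops from the rest; 1 of the 2^4 = 16 assignments to the other variables satisfy what remains.
With D = false, by the same count on the reduced clause set, 0 assignments work.
Total: 1 + 0 = 1.

1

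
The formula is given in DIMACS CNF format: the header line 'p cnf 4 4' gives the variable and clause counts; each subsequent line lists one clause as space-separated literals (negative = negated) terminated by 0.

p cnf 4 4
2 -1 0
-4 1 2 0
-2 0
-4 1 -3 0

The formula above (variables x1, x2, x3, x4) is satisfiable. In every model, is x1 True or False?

False

Suppose x1 = True.
Unit clause (x2) forces x2 = True.
That conflicts with the unit clause (¬x2).
So every satisfying assignment has x1 = False.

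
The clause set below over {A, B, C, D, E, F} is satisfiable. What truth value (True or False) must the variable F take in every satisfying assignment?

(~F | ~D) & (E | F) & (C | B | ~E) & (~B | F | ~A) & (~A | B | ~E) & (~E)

Suppose F = 0.
From the singleton clause (E), E = 1.
But (~E) is also a unit clause — contradiction.
So every satisfying assignment has F = True.

True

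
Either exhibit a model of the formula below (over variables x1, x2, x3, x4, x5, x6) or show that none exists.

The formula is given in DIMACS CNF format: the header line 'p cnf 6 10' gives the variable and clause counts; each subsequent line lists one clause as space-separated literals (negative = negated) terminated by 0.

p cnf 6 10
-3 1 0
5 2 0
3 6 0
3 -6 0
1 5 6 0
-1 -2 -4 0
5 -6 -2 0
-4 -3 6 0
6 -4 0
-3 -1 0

Branch on x3: set x3 = False.
Unit clause (x6) forces x6 = True.
That conflicts with the unit clause (¬x6).
So x3 must be the other value — set x3 = True.
Unit clause (x1) forces x1 = True.
That conflicts with the unit clause (¬x1).
Either choice for x3 ends in contradiction.

UNSATISFIABLE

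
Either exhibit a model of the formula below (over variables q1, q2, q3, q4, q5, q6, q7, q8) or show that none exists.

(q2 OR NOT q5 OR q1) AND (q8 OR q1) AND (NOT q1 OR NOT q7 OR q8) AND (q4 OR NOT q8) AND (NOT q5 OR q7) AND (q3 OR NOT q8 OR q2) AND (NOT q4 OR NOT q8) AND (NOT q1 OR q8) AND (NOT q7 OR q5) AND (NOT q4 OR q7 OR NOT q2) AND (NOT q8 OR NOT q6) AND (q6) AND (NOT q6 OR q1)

UNSATISFIABLE

(q6) alone gives q6 = true.
(NOT q8) alone gives q8 = false.
(q1) alone gives q1 = true.
That conflicts with the unit clause (NOT q1).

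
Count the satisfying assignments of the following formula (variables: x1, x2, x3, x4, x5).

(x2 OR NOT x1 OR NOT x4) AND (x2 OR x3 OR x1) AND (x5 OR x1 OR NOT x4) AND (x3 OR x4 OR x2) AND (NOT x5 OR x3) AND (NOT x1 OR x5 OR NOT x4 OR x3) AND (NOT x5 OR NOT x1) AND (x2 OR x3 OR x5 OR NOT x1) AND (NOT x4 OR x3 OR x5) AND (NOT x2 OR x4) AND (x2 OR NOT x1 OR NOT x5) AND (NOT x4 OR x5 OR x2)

6

There are 2^5 = 32 truth assignments over (x1, x2, x3, x4, x5).
Split on x5. With x5 = true, the clauses containing x5 are satisfied and NOT x5 drops from the rest; 3 of the 2^4 = 16 assignments to the other variables satisfy what remains.
With x5 = false, by the same count on the reduced clause set, 3 assignments work.
(One model: x1=F, x2=F, x3=T, x4=F, x5=F.)
Total: 3 + 3 = 6.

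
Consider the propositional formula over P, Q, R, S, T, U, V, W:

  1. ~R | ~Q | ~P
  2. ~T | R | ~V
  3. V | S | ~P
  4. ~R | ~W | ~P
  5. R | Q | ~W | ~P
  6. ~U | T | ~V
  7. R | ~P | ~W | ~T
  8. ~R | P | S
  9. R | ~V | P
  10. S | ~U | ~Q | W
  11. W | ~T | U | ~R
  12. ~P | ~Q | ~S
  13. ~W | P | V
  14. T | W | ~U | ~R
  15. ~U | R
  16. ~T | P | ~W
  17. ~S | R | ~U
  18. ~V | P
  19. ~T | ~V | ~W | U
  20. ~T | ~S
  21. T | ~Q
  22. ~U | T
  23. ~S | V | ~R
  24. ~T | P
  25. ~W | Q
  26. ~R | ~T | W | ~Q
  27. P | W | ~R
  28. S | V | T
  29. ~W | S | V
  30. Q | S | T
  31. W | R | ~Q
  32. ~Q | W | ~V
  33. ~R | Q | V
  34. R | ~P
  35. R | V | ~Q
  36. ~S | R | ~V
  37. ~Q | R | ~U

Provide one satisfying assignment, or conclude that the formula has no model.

P ↦ 1; Q ↦ 0; R ↦ 1; S ↦ 0; T ↦ 1; U ↦ 1; V ↦ 1; W ↦ 0

Suppose U = 1.
From the singleton clause (R), R = 1.
From the singleton clause (T), T = 1.
From the singleton clause (~S), S = 0.
From the singleton clause (P), P = 1.
From the singleton clause (~Q), Q = 0.
From the singleton clause (V), V = 1.
From the singleton clause (~W), W = 0.
This assignment satisfies each clause.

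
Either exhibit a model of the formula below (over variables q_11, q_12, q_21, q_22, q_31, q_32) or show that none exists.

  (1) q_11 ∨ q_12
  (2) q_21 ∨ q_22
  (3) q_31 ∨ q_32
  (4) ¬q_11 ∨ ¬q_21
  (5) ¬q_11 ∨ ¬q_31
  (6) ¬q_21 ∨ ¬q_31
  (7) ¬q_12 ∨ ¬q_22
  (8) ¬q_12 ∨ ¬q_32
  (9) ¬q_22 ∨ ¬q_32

Branch on q_11: set q_11 = True.
Unit clause (¬q_21) forces q_21 = False.
Unit clause (q_22) forces q_22 = True.
Unit clause (¬q_31) forces q_31 = False.
Unit clause (q_32) forces q_32 = True.
But (¬q_32) is also a unit clause — contradiction.
So q_11 must be the other value — set q_11 = False.
Unit clause (q_12) forces q_12 = True.
Unit clause (¬q_22) forces q_22 = False.
Unit clause (q_21) forces q_21 = True.
Unit clause (¬q_31) forces q_31 = False.
Unit clause (q_32) forces q_32 = True.
But (¬q_32) is also a unit clause — contradiction.
Either choice for q_11 ends in contradiction.

UNSATISFIABLE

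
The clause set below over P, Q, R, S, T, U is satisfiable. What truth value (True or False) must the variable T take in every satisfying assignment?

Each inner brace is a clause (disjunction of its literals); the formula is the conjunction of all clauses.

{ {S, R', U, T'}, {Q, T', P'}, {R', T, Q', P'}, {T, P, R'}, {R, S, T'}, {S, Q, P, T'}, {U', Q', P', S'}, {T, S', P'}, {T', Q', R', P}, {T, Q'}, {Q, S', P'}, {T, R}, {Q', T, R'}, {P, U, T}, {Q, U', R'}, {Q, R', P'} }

True

Suppose T = 0.
(Q') alone gives Q = 0.
(R) alone gives R = 1.
(P) alone gives P = 1.
That conflicts with the unit clause (P').
So every satisfying assignment has T = True.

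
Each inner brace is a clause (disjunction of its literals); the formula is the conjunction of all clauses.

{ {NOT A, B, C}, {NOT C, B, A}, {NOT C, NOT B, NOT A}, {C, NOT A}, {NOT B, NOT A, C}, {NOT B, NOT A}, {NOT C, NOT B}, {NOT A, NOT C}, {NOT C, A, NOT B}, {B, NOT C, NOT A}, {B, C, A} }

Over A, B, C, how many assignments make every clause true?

1

There are 2^3 = 8 truth assignments over (A, B, C).
Check each against the 11 clauses (columns in the order A, B, C):
  F F F  ✗ fails (B OR C OR A)
  F F T  ✗ fails (NOT C OR B OR A)
  F T F  ✓ satisfies all
  F T T  ✗ fails (NOT C OR NOT B)
  T F F  ✗ fails (NOT A OR B OR C)
  T F T  ✗ fails (NOT A OR NOT C)
  T T F  ✗ fails (C OR NOT A)
  T T T  ✗ fails (NOT C OR NOT B OR NOT A)
1 of the 8 rows is a model.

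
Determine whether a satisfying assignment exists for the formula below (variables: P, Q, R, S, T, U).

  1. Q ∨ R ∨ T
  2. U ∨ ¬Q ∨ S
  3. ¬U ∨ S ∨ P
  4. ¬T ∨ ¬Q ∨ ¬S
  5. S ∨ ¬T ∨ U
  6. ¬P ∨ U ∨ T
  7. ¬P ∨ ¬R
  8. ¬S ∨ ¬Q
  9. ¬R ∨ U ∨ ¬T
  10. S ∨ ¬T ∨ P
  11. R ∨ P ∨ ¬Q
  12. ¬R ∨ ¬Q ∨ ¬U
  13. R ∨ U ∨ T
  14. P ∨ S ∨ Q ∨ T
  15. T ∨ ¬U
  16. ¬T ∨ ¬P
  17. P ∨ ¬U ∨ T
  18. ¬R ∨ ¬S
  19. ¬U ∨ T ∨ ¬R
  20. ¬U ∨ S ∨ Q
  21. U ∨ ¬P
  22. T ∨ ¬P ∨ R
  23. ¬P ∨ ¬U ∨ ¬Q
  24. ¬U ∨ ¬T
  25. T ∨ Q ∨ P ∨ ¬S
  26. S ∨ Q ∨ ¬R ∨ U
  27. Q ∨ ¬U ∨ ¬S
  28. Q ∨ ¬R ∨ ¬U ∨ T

Try P = False.
Try U = False.
Try Q = False.
Try R = False.
The clause (T) is unit, so T = True.
The clause (S) is unit, so S = True.
Every clause now holds.
A satisfying assignment: P: False, Q: False, R: False, S: True, T: True, U: False.

Satisfiable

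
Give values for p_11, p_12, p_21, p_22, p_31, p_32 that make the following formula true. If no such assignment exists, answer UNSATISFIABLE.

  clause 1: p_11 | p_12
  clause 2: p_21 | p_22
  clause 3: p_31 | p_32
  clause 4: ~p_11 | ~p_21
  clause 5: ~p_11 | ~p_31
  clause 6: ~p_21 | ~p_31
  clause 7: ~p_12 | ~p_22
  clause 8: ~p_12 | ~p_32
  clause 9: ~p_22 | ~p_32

UNSATISFIABLE

Case p_11 = 1:
The clause (~p_21) is unit, so p_21 = 0.
The clause (p_22) is unit, so p_22 = 1.
The clause (~p_31) is unit, so p_31 = 0.
The clause (p_32) is unit, so p_32 = 1.
Now (~p_32) is unsatisfied and unit — conflict.
Undo p_11 and try p_11 = 0.
The clause (p_12) is unit, so p_12 = 1.
The clause (~p_22) is unit, so p_22 = 0.
The clause (p_21) is unit, so p_21 = 1.
The clause (~p_31) is unit, so p_31 = 0.
The clause (p_32) is unit, so p_32 = 1.
Now (~p_32) is unsatisfied and unit — conflict.
Either choice for p_11 ends in contradiction.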